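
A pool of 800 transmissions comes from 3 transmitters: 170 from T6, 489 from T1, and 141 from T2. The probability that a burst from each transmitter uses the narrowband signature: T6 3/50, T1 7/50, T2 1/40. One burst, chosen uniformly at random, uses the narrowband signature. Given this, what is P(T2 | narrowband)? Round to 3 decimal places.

By Bayes' rule, posterior ∝ prior × likelihood:
  T6: 0.2125 × 0.06 = 0.01275
  T1: 0.61125 × 0.14 = 0.085575
  T2: 0.17625 × 0.025 = 0.00440625
Normalizing constant = 0.10273125.
P(T2 | evidence) = 0.00440625 / 0.10273125 ≈ 0.043.

0.043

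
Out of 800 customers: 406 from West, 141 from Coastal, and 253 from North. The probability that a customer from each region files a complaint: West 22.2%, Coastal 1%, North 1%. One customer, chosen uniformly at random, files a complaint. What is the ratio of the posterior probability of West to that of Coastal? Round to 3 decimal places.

63.923

Compute prior × likelihood for every hypothesis:
  West: 0.5075 × 0.222 = 0.112665
  Coastal: 0.17625 × 0.01 = 0.0017625
  North: 0.31625 × 0.01 = 0.0031625
Sum = 0.11759.
The ratio is 0.112665 / 0.0017625 (the normalizer cancels) = 63.923.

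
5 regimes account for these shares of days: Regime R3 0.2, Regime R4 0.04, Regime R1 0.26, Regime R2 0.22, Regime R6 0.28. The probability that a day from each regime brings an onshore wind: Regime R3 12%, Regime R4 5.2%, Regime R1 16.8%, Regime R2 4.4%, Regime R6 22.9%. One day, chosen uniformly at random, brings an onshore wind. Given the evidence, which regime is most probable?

Regime R6

By Bayes' rule, posterior ∝ prior × likelihood:
  Regime R3: 0.2 × 0.12 = 0.024
  Regime R4: 0.04 × 0.052 = 0.00208
  Regime R1: 0.26 × 0.168 = 0.04368
  Regime R2: 0.22 × 0.044 = 0.00968
  Regime R6: 0.28 × 0.229 = 0.06412
Sum = 0.14356.
Largest term belongs to Regime R6, so Regime R6 is most probable.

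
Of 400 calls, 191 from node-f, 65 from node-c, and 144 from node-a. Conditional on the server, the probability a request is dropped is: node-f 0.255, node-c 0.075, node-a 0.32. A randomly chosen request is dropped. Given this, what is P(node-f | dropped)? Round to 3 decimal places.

By Bayes' rule, posterior ∝ prior × likelihood:
  node-f: 0.4775 × 0.255 = 0.1217625
  node-c: 0.1625 × 0.075 = 0.0121875
  node-a: 0.36 × 0.32 = 0.1152
Normalizing constant = 0.24915.
P(node-f | evidence) = 0.1217625 / 0.24915 ≈ 0.489.

0.489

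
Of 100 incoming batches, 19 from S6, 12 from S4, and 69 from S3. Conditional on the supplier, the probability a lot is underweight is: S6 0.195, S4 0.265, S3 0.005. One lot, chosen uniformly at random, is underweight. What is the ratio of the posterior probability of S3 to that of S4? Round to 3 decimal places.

Prior × likelihood for each hypothesis:
  S6: 0.19 × 0.195 = 0.03705
  S4: 0.12 × 0.265 = 0.0318
  S3: 0.69 × 0.005 = 0.00345
Normalizing constant = 0.0723.
The ratio is 0.00345 / 0.0318 (the normalizer cancels) = 0.108.

0.108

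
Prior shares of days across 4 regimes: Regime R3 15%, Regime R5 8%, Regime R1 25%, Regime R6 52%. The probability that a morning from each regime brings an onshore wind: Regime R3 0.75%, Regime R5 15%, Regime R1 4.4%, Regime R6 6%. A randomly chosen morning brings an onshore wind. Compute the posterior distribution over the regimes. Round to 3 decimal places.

Regime R3 0.020, Regime R5 0.217, Regime R1 0.199, Regime R6 0.564

By Bayes' rule, posterior ∝ prior × likelihood:
  Regime R3: 0.15 × 0.0075 = 0.001125
  Regime R5: 0.08 × 0.15 = 0.012
  Regime R1: 0.25 × 0.044 = 0.011
  Regime R6: 0.52 × 0.06 = 0.0312
Total = 0.055325.
P(Regime R3 | onshore) = 0.001125/0.055325 ≈ 0.020
P(Regime R5 | onshore) = 0.012/0.055325 ≈ 0.217
P(Regime R1 | onshore) = 0.011/0.055325 ≈ 0.199
P(Regime R6 | onshore) = 0.0312/0.055325 ≈ 0.564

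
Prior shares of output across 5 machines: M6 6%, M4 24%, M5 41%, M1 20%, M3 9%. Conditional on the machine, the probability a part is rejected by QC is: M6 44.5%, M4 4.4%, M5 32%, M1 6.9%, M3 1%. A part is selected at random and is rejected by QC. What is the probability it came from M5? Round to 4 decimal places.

Compute prior × likelihood for every hypothesis:
  M6: 0.06 × 0.445 = 0.0267
  M4: 0.24 × 0.044 = 0.01056
  M5: 0.41 × 0.32 = 0.1312
  M1: 0.2 × 0.069 = 0.0138
  M3: 0.09 × 0.01 = 0.0009
Sum = 0.18316.
P(M5 | evidence) = 0.1312 / 0.18316 ≈ 0.7163.

0.7163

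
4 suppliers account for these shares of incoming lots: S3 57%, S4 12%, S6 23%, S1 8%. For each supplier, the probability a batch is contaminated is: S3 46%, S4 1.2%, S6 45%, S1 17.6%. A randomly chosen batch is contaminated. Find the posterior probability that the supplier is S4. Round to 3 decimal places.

0.004

By Bayes' rule, posterior ∝ prior × likelihood:
  S3: 0.57 × 0.46 = 0.2622
  S4: 0.12 × 0.012 = 0.00144
  S6: 0.23 × 0.45 = 0.1035
  S1: 0.08 × 0.176 = 0.01408
Sum = 0.38122.
P(S4 | evidence) = 0.00144 / 0.38122 ≈ 0.004.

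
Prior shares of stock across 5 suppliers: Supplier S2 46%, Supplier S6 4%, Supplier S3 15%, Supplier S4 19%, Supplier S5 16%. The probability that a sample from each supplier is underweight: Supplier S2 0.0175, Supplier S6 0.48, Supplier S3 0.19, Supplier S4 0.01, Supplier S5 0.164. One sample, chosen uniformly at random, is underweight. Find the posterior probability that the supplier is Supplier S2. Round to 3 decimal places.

Unnormalized posteriors (prior × likelihood):
  Supplier S2: 0.46 × 0.0175 = 0.00805
  Supplier S6: 0.04 × 0.48 = 0.0192
  Supplier S3: 0.15 × 0.19 = 0.0285
  Supplier S4: 0.19 × 0.01 = 0.0019
  Supplier S5: 0.16 × 0.164 = 0.02624
Normalizing constant = 0.08389.
P(Supplier S2 | evidence) = 0.00805 / 0.08389 ≈ 0.096.

0.096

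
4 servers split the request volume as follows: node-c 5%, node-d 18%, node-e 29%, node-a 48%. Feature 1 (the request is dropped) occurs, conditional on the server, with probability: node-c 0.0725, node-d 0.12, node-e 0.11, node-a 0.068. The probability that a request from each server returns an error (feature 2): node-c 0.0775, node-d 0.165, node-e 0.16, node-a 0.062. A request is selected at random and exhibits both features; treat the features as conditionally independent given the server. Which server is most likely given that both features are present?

By Bayes' rule, posterior ∝ prior × likelihood:
  node-c: 0.05 × 0.0725 × 0.0775 = 0.0002809375
  node-d: 0.18 × 0.12 × 0.165 = 0.003564
  node-e: 0.29 × 0.11 × 0.16 = 0.005104
  node-a: 0.48 × 0.068 × 0.062 = 0.00202368
Sum = 0.0109726175.
Largest term belongs to node-e, so node-e is most probable.

node-e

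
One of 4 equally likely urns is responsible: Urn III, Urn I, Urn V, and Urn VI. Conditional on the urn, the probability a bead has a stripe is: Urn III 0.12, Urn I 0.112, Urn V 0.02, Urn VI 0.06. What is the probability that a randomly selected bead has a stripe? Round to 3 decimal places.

Since the prior is uniform, the posterior is proportional to the likelihood:
  Urn III: 0.12
  Urn I: 0.112
  Urn V: 0.02
  Urn VI: 0.06
P(striped) = (1/4) × (0.12 + 0.112 + 0.02 + 0.06) = 0.312/4 ≈ 0.078.

0.078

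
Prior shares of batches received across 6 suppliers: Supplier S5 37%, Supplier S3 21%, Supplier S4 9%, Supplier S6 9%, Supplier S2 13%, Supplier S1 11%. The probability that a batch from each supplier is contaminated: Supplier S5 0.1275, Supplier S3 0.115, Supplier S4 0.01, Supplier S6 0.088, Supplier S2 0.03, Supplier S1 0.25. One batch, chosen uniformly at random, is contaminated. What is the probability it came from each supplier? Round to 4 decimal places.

Supplier S5 0.4229, Supplier S3 0.2165, Supplier S4 0.0081, Supplier S6 0.0710, Supplier S2 0.0350, Supplier S1 0.2465

Prior × likelihood for each hypothesis:
  Supplier S5: 0.37 × 0.1275 = 0.047175
  Supplier S3: 0.21 × 0.115 = 0.02415
  Supplier S4: 0.09 × 0.01 = 0.0009
  Supplier S6: 0.09 × 0.088 = 0.00792
  Supplier S2: 0.13 × 0.03 = 0.0039
  Supplier S1: 0.11 × 0.25 = 0.0275
Normalizing constant = 0.111545.
P(Supplier S5 | contaminated) = 0.047175/0.111545 ≈ 0.4229
P(Supplier S3 | contaminated) = 0.02415/0.111545 ≈ 0.2165
P(Supplier S4 | contaminated) = 0.0009/0.111545 ≈ 0.0081
P(Supplier S6 | contaminated) = 0.00792/0.111545 ≈ 0.0710
P(Supplier S2 | contaminated) = 0.0039/0.111545 ≈ 0.0350
P(Supplier S1 | contaminated) = 0.0275/0.111545 ≈ 0.2465
(Check: 0.4229+0.2165+0.0081+0.0710+0.0350+0.2465 = 1.0000.)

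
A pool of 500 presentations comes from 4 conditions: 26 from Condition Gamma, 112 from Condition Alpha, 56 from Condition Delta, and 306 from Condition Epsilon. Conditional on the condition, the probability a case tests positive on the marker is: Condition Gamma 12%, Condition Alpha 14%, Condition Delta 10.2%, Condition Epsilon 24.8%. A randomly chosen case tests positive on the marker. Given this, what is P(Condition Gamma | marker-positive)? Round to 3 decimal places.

Unnormalized posteriors (prior × likelihood):
  Condition Gamma: 0.052 × 0.12 = 0.00624
  Condition Alpha: 0.224 × 0.14 = 0.03136
  Condition Delta: 0.112 × 0.102 = 0.011424
  Condition Epsilon: 0.612 × 0.248 = 0.151776
Normalizing constant = 0.2008.
P(Condition Gamma | evidence) = 0.00624 / 0.2008 ≈ 0.031.

0.031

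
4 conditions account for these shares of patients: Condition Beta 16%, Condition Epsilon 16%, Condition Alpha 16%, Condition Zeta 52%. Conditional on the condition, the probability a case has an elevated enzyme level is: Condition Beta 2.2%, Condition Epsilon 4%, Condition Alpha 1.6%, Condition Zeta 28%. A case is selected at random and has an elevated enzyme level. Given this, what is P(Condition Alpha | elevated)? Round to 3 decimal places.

Prior × likelihood for each hypothesis:
  Condition Beta: 0.16 × 0.022 = 0.00352
  Condition Epsilon: 0.16 × 0.04 = 0.0064
  Condition Alpha: 0.16 × 0.016 = 0.00256
  Condition Zeta: 0.52 × 0.28 = 0.1456
Total = 0.15808.
P(Condition Alpha | evidence) = 0.00256 / 0.15808 ≈ 0.016.

0.016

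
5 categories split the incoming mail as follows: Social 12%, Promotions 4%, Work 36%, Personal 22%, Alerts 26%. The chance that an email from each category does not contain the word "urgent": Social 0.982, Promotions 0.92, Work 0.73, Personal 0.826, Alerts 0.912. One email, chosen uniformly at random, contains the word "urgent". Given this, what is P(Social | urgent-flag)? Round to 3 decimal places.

0.013

Taking complements, P(urgent-flag | each) = Social 0.018, Promotions 0.08, Work 0.27, Personal 0.174, Alerts 0.088.
By Bayes' rule, posterior ∝ prior × likelihood:
  Social: 0.12 × 0.018 = 0.00216
  Promotions: 0.04 × 0.08 = 0.0032
  Work: 0.36 × 0.27 = 0.0972
  Personal: 0.22 × 0.174 = 0.03828
  Alerts: 0.26 × 0.088 = 0.02288
Normalizing constant = 0.16372.
P(Social | evidence) = 0.00216 / 0.16372 ≈ 0.013.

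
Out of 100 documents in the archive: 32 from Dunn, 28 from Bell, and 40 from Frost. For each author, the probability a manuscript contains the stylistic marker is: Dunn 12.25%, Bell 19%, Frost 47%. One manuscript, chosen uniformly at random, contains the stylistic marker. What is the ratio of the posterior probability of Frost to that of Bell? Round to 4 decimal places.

3.5338

Unnormalized posteriors (prior × likelihood):
  Dunn: 0.32 × 0.1225 = 0.0392
  Bell: 0.28 × 0.19 = 0.0532
  Frost: 0.4 × 0.47 = 0.188
Total = 0.2804.
The ratio is 0.188 / 0.0532 (the normalizer cancels) = 3.5338.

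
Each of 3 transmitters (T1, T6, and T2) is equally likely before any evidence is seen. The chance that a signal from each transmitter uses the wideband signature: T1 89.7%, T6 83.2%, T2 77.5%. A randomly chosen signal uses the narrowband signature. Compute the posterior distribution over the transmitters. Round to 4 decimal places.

T1 0.2077, T6 0.3387, T2 0.4536

Taking complements, P(narrowband | each) = T1 0.103, T6 0.168, T2 0.225.
With a uniform prior (1/3 each), posterior ∝ likelihood:
  T1: 0.103
  T6: 0.168
  T2: 0.225
Normalizing constant = 0.496.
P(T1 | narrowband) = 0.103/0.496 ≈ 0.2077
P(T6 | narrowband) = 0.168/0.496 ≈ 0.3387
P(T2 | narrowband) = 0.225/0.496 ≈ 0.4536
(Check: 0.2077+0.3387+0.4536 = 1.0000.)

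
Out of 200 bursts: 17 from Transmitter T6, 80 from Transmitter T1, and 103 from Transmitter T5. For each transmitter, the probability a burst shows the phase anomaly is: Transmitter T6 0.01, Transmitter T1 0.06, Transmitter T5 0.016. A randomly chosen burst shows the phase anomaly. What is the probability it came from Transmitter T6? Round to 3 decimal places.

0.026

Prior × likelihood for each hypothesis:
  Transmitter T6: 0.085 × 0.01 = 0.00085
  Transmitter T1: 0.4 × 0.06 = 0.024
  Transmitter T5: 0.515 × 0.016 = 0.00824
Normalizing constant = 0.03309.
P(Transmitter T6 | evidence) = 0.00085 / 0.03309 ≈ 0.026.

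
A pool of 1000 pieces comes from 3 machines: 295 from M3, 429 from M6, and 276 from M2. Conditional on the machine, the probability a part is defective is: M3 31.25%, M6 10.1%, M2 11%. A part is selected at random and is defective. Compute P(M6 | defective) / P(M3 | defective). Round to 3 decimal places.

0.470

Compute prior × likelihood for every hypothesis:
  M3: 0.295 × 0.3125 = 0.0921875
  M6: 0.429 × 0.101 = 0.043329
  M2: 0.276 × 0.11 = 0.03036
Normalizing constant = 0.1658765.
The ratio is 0.043329 / 0.0921875 (the normalizer cancels) = 0.470.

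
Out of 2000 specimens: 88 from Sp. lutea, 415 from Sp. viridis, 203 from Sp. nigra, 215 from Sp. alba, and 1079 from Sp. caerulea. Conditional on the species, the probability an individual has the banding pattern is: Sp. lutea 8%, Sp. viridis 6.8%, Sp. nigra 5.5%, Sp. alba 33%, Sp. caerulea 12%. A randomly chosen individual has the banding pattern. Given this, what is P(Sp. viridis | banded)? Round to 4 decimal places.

0.1143

Prior × likelihood for each hypothesis:
  Sp. lutea: 0.044 × 0.08 = 0.00352
  Sp. viridis: 0.2075 × 0.068 = 0.01411
  Sp. nigra: 0.1015 × 0.055 = 0.0055825
  Sp. alba: 0.1075 × 0.33 = 0.035475
  Sp. caerulea: 0.5395 × 0.12 = 0.06474
Sum = 0.1234275.
P(Sp. viridis | evidence) = 0.01411 / 0.1234275 ≈ 0.1143.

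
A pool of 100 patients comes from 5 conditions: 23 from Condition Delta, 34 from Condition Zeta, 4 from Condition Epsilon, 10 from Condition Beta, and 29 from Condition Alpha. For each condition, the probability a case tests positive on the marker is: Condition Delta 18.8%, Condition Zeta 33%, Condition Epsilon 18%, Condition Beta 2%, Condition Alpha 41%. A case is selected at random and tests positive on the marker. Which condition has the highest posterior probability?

Unnormalized posteriors (prior × likelihood):
  Condition Delta: 0.23 × 0.188 = 0.04324
  Condition Zeta: 0.34 × 0.33 = 0.1122
  Condition Epsilon: 0.04 × 0.18 = 0.0072
  Condition Beta: 0.1 × 0.02 = 0.002
  Condition Alpha: 0.29 × 0.41 = 0.1189
Sum = 0.28354.
Largest term belongs to Condition Alpha, so Condition Alpha is most probable.

Condition Alpha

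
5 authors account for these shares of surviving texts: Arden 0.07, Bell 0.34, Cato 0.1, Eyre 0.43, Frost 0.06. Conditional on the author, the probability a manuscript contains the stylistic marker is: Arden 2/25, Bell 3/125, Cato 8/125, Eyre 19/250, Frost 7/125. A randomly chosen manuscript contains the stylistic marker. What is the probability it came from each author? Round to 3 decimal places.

Arden 0.100, Bell 0.145, Cato 0.114, Eyre 0.581, Frost 0.060

Unnormalized posteriors (prior × likelihood):
  Arden: 0.07 × 0.08 = 0.0056
  Bell: 0.34 × 0.024 = 0.00816
  Cato: 0.1 × 0.064 = 0.0064
  Eyre: 0.43 × 0.076 = 0.03268
  Frost: 0.06 × 0.056 = 0.00336
Total = 0.0562.
P(Arden | marker) = 0.0056/0.0562 ≈ 0.100
P(Bell | marker) = 0.00816/0.0562 ≈ 0.145
P(Cato | marker) = 0.0064/0.0562 ≈ 0.114
P(Eyre | marker) = 0.03268/0.0562 ≈ 0.581
P(Frost | marker) = 0.00336/0.0562 ≈ 0.060
(Check: 0.100+0.145+0.114+0.581+0.060 = 1.000.)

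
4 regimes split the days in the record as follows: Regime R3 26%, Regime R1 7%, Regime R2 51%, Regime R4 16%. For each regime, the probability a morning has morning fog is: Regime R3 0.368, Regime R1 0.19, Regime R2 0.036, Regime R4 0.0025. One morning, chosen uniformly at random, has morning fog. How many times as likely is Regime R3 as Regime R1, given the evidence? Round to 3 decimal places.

7.194

Unnormalized posteriors (prior × likelihood):
  Regime R3: 0.26 × 0.368 = 0.09568
  Regime R1: 0.07 × 0.19 = 0.0133
  Regime R2: 0.51 × 0.036 = 0.01836
  Regime R4: 0.16 × 0.0025 = 0.0004
Normalizing constant = 0.12774.
The ratio is 0.09568 / 0.0133 (the normalizer cancels) = 7.194.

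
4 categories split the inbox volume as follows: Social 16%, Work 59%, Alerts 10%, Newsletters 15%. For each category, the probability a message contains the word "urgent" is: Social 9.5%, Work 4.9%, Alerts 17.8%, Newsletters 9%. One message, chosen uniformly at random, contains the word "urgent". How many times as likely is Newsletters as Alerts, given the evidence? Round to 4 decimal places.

By Bayes' rule, posterior ∝ prior × likelihood:
  Social: 0.16 × 0.095 = 0.0152
  Work: 0.59 × 0.049 = 0.02891
  Alerts: 0.1 × 0.178 = 0.0178
  Newsletters: 0.15 × 0.09 = 0.0135
Total = 0.07541.
The ratio is 0.0135 / 0.0178 (the normalizer cancels) = 0.7584.

0.7584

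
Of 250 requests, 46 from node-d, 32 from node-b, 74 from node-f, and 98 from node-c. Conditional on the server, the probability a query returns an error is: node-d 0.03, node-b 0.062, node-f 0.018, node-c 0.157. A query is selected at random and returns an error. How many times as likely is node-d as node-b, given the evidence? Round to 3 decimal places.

Prior × likelihood for each hypothesis:
  node-d: 0.184 × 0.03 = 0.00552
  node-b: 0.128 × 0.062 = 0.007936
  node-f: 0.296 × 0.018 = 0.005328
  node-c: 0.392 × 0.157 = 0.061544
Normalizing constant = 0.080328.
The ratio is 0.00552 / 0.007936 (the normalizer cancels) = 0.696.

0.696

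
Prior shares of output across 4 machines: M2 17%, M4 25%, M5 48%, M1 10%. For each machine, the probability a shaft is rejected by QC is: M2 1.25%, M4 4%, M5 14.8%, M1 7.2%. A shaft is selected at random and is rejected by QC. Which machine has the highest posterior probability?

Prior × likelihood for each hypothesis:
  M2: 0.17 × 0.0125 = 0.002125
  M4: 0.25 × 0.04 = 0.01
  M5: 0.48 × 0.148 = 0.07104
  M1: 0.1 × 0.072 = 0.0072
Sum = 0.090365.
Largest term belongs to M5, so M5 is most probable.

M5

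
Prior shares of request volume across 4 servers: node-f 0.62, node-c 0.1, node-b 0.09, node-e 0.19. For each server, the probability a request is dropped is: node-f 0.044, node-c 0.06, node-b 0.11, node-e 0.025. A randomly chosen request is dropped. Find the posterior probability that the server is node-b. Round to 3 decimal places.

0.207

Prior × likelihood for each hypothesis:
  node-f: 0.62 × 0.044 = 0.02728
  node-c: 0.1 × 0.06 = 0.006
  node-b: 0.09 × 0.11 = 0.0099
  node-e: 0.19 × 0.025 = 0.00475
Total = 0.04793.
P(node-b | evidence) = 0.0099 / 0.04793 ≈ 0.207.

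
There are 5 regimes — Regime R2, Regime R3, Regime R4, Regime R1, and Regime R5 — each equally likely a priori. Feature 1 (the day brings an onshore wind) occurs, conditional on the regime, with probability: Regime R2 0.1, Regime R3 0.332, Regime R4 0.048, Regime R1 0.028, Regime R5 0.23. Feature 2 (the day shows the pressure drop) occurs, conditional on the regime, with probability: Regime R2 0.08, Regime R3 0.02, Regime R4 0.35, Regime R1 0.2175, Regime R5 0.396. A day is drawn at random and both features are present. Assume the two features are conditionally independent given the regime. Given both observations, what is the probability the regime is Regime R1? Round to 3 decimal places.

With a uniform prior (1/5 each), posterior ∝ likelihood:
  Regime R2: 0.1 × 0.08 = 0.008
  Regime R3: 0.332 × 0.02 = 0.00664
  Regime R4: 0.048 × 0.35 = 0.0168
  Regime R1: 0.028 × 0.2175 = 0.00609
  Regime R5: 0.23 × 0.396 = 0.09108
Sum = 0.12861.
P(Regime R1 | evidence) = 0.00609 / 0.12861 ≈ 0.047.

0.047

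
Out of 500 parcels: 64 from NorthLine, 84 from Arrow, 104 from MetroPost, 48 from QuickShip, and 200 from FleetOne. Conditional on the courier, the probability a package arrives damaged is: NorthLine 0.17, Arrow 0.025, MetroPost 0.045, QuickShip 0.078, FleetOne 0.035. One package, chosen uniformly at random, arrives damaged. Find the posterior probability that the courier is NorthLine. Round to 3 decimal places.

0.383

Prior × likelihood for each hypothesis:
  NorthLine: 0.128 × 0.17 = 0.02176
  Arrow: 0.168 × 0.025 = 0.0042
  MetroPost: 0.208 × 0.045 = 0.00936
  QuickShip: 0.096 × 0.078 = 0.007488
  FleetOne: 0.4 × 0.035 = 0.014
Normalizing constant = 0.056808.
P(NorthLine | evidence) = 0.02176 / 0.056808 ≈ 0.383.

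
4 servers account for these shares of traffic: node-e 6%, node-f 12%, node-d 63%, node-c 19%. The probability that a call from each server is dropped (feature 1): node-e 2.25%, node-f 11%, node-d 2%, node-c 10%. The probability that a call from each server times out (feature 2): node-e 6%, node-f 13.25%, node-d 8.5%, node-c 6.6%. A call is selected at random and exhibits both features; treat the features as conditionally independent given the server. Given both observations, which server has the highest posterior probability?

node-f

Compute prior × likelihood for every hypothesis:
  node-e: 0.06 × 0.0225 × 0.06 = 0.000081
  node-f: 0.12 × 0.11 × 0.1325 = 0.001749
  node-d: 0.63 × 0.02 × 0.085 = 0.001071
  node-c: 0.19 × 0.1 × 0.066 = 0.001254
Sum = 0.004155.
Largest term belongs to node-f, so node-f is most probable.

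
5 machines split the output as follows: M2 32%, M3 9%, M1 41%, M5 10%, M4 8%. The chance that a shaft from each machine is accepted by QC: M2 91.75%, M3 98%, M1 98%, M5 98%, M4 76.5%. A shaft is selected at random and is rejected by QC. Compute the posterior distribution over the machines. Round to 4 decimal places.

Taking complements, P(rejected | each) = M2 0.0825, M3 0.02, M1 0.02, M5 0.02, M4 0.235.
Compute prior × likelihood for every hypothesis:
  M2: 0.32 × 0.0825 = 0.0264
  M3: 0.09 × 0.02 = 0.0018
  M1: 0.41 × 0.02 = 0.0082
  M5: 0.1 × 0.02 = 0.002
  M4: 0.08 × 0.235 = 0.0188
Total = 0.0572.
P(M2 | rejected) = 0.0264/0.0572 ≈ 0.4615
P(M3 | rejected) = 0.0018/0.0572 ≈ 0.0315
P(M1 | rejected) = 0.0082/0.0572 ≈ 0.1434
P(M5 | rejected) = 0.002/0.0572 ≈ 0.0350
P(M4 | rejected) = 0.0188/0.0572 ≈ 0.3287

M2 0.4615, M3 0.0315, M1 0.1434, M5 0.0350, M4 0.3287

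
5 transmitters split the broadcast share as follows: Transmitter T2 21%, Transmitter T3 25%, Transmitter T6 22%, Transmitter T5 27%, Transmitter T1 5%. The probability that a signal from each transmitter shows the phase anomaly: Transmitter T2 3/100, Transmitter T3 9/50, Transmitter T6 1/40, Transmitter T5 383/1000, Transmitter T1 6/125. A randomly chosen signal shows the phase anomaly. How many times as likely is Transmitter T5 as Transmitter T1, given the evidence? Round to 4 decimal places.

43.0875

Prior × likelihood for each hypothesis:
  Transmitter T2: 0.21 × 0.03 = 0.0063
  Transmitter T3: 0.25 × 0.18 = 0.045
  Transmitter T6: 0.22 × 0.025 = 0.0055
  Transmitter T5: 0.27 × 0.383 = 0.10341
  Transmitter T1: 0.05 × 0.048 = 0.0024
Sum = 0.16261.
The ratio is 0.10341 / 0.0024 (the normalizer cancels) = 43.0875.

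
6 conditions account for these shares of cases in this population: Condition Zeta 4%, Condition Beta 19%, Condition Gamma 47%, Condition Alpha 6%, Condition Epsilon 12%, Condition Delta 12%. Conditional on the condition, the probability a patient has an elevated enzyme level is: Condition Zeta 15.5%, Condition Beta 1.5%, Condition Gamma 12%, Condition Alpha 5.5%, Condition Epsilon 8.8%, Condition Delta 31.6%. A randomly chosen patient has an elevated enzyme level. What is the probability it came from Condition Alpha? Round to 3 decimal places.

0.028

Compute prior × likelihood for every hypothesis:
  Condition Zeta: 0.04 × 0.155 = 0.0062
  Condition Beta: 0.19 × 0.015 = 0.00285
  Condition Gamma: 0.47 × 0.12 = 0.0564
  Condition Alpha: 0.06 × 0.055 = 0.0033
  Condition Epsilon: 0.12 × 0.088 = 0.01056
  Condition Delta: 0.12 × 0.316 = 0.03792
Total = 0.11723.
P(Condition Alpha | evidence) = 0.0033 / 0.11723 ≈ 0.028.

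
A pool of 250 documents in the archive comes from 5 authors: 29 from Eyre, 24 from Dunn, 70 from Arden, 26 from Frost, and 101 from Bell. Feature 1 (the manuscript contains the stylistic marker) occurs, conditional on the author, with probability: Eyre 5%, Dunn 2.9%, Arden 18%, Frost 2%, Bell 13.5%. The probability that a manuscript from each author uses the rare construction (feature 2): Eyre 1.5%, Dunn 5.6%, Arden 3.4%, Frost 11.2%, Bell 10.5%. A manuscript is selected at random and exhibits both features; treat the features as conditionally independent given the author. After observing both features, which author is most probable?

Bell

Unnormalized posteriors (prior × likelihood):
  Eyre: 0.116 × 0.05 × 0.015 = 0.000087
  Dunn: 0.096 × 0.029 × 0.056 = 0.000155904
  Arden: 0.28 × 0.18 × 0.034 = 0.0017136
  Frost: 0.104 × 0.02 × 0.112 = 0.00023296
  Bell: 0.404 × 0.135 × 0.105 = 0.0057267
Normalizing constant = 0.007916164.
Largest term belongs to Bell, so Bell is most probable.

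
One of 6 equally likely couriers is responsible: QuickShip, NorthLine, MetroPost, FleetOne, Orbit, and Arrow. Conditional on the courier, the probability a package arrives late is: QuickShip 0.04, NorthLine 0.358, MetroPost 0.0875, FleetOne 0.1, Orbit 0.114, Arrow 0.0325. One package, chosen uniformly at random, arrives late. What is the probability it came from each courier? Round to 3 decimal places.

With a uniform prior (1/6 each), posterior ∝ likelihood:
  QuickShip: 0.04
  NorthLine: 0.358
  MetroPost: 0.0875
  FleetOne: 0.1
  Orbit: 0.114
  Arrow: 0.0325
Total = 0.732.
P(QuickShip | late) = 0.04/0.732 ≈ 0.055
P(NorthLine | late) = 0.358/0.732 ≈ 0.489
P(MetroPost | late) = 0.0875/0.732 ≈ 0.120
P(FleetOne | late) = 0.1/0.732 ≈ 0.137
P(Orbit | late) = 0.114/0.732 ≈ 0.156
P(Arrow | late) = 0.0325/0.732 ≈ 0.044

QuickShip 0.055, NorthLine 0.489, MetroPost 0.120, FleetOne 0.137, Orbit 0.156, Arrow 0.044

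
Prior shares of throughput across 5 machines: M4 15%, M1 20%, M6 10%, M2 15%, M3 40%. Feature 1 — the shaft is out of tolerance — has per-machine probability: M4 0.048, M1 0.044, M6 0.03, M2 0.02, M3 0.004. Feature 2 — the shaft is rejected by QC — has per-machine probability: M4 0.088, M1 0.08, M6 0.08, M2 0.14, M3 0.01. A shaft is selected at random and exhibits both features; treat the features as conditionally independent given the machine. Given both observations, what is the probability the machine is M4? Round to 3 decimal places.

By Bayes' rule, posterior ∝ prior × likelihood:
  M4: 0.15 × 0.048 × 0.088 = 0.0006336
  M1: 0.2 × 0.044 × 0.08 = 0.000704
  M6: 0.1 × 0.03 × 0.08 = 0.00024
  M2: 0.15 × 0.02 × 0.14 = 0.00042
  M3: 0.4 × 0.004 × 0.01 = 0.000016
Total = 0.0020136.
P(M4 | evidence) = 0.0006336 / 0.0020136 ≈ 0.315.

0.315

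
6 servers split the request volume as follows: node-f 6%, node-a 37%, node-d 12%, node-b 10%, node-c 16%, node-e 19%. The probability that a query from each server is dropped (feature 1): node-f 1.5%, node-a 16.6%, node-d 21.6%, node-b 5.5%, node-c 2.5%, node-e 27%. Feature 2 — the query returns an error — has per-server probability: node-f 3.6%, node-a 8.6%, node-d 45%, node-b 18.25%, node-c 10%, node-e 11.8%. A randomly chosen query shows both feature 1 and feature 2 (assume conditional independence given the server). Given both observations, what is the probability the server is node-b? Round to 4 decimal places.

Prior × likelihood for each hypothesis:
  node-f: 0.06 × 0.015 × 0.036 = 0.0000324
  node-a: 0.37 × 0.166 × 0.086 = 0.00528212
  node-d: 0.12 × 0.216 × 0.45 = 0.011664
  node-b: 0.1 × 0.055 × 0.1825 = 0.00100375
  node-c: 0.16 × 0.025 × 0.1 = 0.0004
  node-e: 0.19 × 0.27 × 0.118 = 0.0060534
Total = 0.02443567.
P(node-b | evidence) = 0.00100375 / 0.02443567 ≈ 0.0411.

0.0411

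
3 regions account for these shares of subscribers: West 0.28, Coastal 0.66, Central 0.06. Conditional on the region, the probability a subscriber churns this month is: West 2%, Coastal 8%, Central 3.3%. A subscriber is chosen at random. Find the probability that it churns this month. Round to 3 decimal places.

Compute prior × likelihood for every hypothesis:
  West: 0.28 × 0.02 = 0.0056
  Coastal: 0.66 × 0.08 = 0.0528
  Central: 0.06 × 0.033 = 0.00198
P(churn) = 0.0056 + 0.0528 + 0.00198 = 0.06038 → 0.060.

0.060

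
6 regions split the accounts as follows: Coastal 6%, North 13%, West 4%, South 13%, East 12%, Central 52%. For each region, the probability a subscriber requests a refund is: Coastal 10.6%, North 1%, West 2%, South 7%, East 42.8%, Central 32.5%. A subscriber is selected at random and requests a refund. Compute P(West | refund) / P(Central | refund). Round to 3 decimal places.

Compute prior × likelihood for every hypothesis:
  Coastal: 0.06 × 0.106 = 0.00636
  North: 0.13 × 0.01 = 0.0013
  West: 0.04 × 0.02 = 0.0008
  South: 0.13 × 0.07 = 0.0091
  East: 0.12 × 0.428 = 0.05136
  Central: 0.52 × 0.325 = 0.169
Total = 0.23792.
The ratio is 0.0008 / 0.169 (the normalizer cancels) = 0.005.

0.005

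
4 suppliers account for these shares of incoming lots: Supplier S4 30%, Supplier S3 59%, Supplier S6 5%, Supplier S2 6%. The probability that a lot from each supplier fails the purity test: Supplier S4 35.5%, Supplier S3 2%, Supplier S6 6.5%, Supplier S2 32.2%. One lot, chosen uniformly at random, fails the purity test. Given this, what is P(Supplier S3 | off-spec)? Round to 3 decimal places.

Unnormalized posteriors (prior × likelihood):
  Supplier S4: 0.3 × 0.355 = 0.1065
  Supplier S3: 0.59 × 0.02 = 0.0118
  Supplier S6: 0.05 × 0.065 = 0.00325
  Supplier S2: 0.06 × 0.322 = 0.01932
Total = 0.14087.
P(Supplier S3 | evidence) = 0.0118 / 0.14087 ≈ 0.084.

0.084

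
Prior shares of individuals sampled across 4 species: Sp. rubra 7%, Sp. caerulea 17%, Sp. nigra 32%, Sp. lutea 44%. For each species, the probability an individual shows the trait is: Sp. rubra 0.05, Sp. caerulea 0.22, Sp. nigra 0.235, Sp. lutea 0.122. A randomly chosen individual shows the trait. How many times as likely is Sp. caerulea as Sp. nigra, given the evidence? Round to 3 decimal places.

Unnormalized posteriors (prior × likelihood):
  Sp. rubra: 0.07 × 0.05 = 0.0035
  Sp. caerulea: 0.17 × 0.22 = 0.0374
  Sp. nigra: 0.32 × 0.235 = 0.0752
  Sp. lutea: 0.44 × 0.122 = 0.05368
Normalizing constant = 0.16978.
The ratio is 0.0374 / 0.0752 (the normalizer cancels) = 0.497.

0.497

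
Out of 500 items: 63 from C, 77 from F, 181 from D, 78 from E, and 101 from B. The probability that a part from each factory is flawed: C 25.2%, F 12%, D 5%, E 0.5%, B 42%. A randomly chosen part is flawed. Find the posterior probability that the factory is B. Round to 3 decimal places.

Unnormalized posteriors (prior × likelihood):
  C: 0.126 × 0.252 = 0.031752
  F: 0.154 × 0.12 = 0.01848
  D: 0.362 × 0.05 = 0.0181
  E: 0.156 × 0.005 = 0.00078
  B: 0.202 × 0.42 = 0.08484
Normalizing constant = 0.153952.
P(B | evidence) = 0.08484 / 0.153952 ≈ 0.551.

0.551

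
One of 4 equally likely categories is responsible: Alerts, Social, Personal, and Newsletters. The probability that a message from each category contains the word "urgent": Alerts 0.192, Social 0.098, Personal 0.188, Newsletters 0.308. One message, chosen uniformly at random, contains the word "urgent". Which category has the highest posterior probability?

With a uniform prior (1/4 each), posterior ∝ likelihood:
  Alerts: 0.192
  Social: 0.098
  Personal: 0.188
  Newsletters: 0.308
Normalizing constant = 0.786.
Largest term belongs to Newsletters, so Newsletters is most probable.

Newsletters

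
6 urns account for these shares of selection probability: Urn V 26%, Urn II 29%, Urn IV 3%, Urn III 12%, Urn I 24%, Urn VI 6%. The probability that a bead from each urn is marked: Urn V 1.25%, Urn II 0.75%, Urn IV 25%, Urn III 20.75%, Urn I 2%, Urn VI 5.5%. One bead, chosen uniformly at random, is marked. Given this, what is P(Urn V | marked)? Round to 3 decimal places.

By Bayes' rule, posterior ∝ prior × likelihood:
  Urn V: 0.26 × 0.0125 = 0.00325
  Urn II: 0.29 × 0.0075 = 0.002175
  Urn IV: 0.03 × 0.25 = 0.0075
  Urn III: 0.12 × 0.2075 = 0.0249
  Urn I: 0.24 × 0.02 = 0.0048
  Urn VI: 0.06 × 0.055 = 0.0033
Normalizing constant = 0.045925.
P(Urn V | evidence) = 0.00325 / 0.045925 ≈ 0.071.

0.071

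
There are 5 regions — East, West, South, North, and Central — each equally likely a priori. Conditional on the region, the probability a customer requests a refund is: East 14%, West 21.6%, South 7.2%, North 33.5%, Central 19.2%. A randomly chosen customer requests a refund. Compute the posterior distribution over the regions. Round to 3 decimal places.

With a uniform prior (1/5 each), posterior ∝ likelihood:
  East: 0.14
  West: 0.216
  South: 0.072
  North: 0.335
  Central: 0.192
Normalizing constant = 0.955.
P(East | refund) = 0.14/0.955 ≈ 0.147
P(West | refund) = 0.216/0.955 ≈ 0.226
P(South | refund) = 0.072/0.955 ≈ 0.075
P(North | refund) = 0.335/0.955 ≈ 0.351
P(Central | refund) = 0.192/0.955 ≈ 0.201
(Check: 0.147+0.226+0.075+0.351+0.201 = 1.000.)

East 0.147, West 0.226, South 0.075, North 0.351, Central 0.201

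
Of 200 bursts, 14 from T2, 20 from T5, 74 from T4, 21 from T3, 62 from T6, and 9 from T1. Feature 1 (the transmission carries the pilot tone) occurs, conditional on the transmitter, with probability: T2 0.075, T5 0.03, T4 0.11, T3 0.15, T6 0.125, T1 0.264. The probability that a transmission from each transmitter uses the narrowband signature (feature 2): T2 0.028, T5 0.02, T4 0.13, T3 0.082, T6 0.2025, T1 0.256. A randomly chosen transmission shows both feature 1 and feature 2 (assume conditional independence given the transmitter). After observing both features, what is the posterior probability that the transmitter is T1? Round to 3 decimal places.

0.172

Unnormalized posteriors (prior × likelihood):
  T2: 0.07 × 0.075 × 0.028 = 0.000147
  T5: 0.1 × 0.03 × 0.02 = 0.00006
  T4: 0.37 × 0.11 × 0.13 = 0.005291
  T3: 0.105 × 0.15 × 0.082 = 0.0012915
  T6: 0.31 × 0.125 × 0.2025 = 0.007846875
  T1: 0.045 × 0.264 × 0.256 = 0.00304128
Total = 0.017677655.
P(T1 | evidence) = 0.00304128 / 0.017677655 ≈ 0.172.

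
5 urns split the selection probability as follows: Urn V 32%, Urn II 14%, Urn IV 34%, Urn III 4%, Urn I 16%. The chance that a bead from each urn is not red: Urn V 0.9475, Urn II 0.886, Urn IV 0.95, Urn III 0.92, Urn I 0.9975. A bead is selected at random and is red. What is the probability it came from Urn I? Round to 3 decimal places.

0.007

Taking complements, P(red | each) = Urn V 0.0525, Urn II 0.114, Urn IV 0.05, Urn III 0.08, Urn I 0.0025.
Prior × likelihood for each hypothesis:
  Urn V: 0.32 × 0.0525 = 0.0168
  Urn II: 0.14 × 0.114 = 0.01596
  Urn IV: 0.34 × 0.05 = 0.017
  Urn III: 0.04 × 0.08 = 0.0032
  Urn I: 0.16 × 0.0025 = 0.0004
Normalizing constant = 0.05336.
P(Urn I | evidence) = 0.0004 / 0.05336 ≈ 0.007.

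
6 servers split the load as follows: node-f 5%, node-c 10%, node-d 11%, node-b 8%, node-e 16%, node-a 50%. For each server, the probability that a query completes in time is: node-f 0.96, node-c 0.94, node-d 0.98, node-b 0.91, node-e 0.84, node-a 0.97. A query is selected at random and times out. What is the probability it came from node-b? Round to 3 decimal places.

0.124

Taking complements, P(timeout | each) = node-f 0.04, node-c 0.06, node-d 0.02, node-b 0.09, node-e 0.16, node-a 0.03.
Compute prior × likelihood for every hypothesis:
  node-f: 0.05 × 0.04 = 0.002
  node-c: 0.1 × 0.06 = 0.006
  node-d: 0.11 × 0.02 = 0.0022
  node-b: 0.08 × 0.09 = 0.0072
  node-e: 0.16 × 0.16 = 0.0256
  node-a: 0.5 × 0.03 = 0.015
Sum = 0.058.
P(node-b | evidence) = 0.0072 / 0.058 ≈ 0.124.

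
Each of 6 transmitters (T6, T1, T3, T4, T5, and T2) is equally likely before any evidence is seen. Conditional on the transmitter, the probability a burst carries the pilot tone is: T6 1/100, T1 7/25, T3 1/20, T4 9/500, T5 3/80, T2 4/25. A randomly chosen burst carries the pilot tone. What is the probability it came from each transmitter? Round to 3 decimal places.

With a uniform prior (1/6 each), posterior ∝ likelihood:
  T6: 0.01
  T1: 0.28
  T3: 0.05
  T4: 0.018
  T5: 0.0375
  T2: 0.16
Sum = 0.5555.
P(T6 | pilot) = 0.01/0.5555 ≈ 0.018
P(T1 | pilot) = 0.28/0.5555 ≈ 0.504
P(T3 | pilot) = 0.05/0.5555 ≈ 0.090
P(T4 | pilot) = 0.018/0.5555 ≈ 0.032
P(T5 | pilot) = 0.0375/0.5555 ≈ 0.068
P(T2 | pilot) = 0.16/0.5555 ≈ 0.288
(Check: 0.018+0.504+0.090+0.032+0.068+0.288 = 1.000.)

T6 0.018, T1 0.504, T3 0.090, T4 0.032, T5 0.068, T2 0.288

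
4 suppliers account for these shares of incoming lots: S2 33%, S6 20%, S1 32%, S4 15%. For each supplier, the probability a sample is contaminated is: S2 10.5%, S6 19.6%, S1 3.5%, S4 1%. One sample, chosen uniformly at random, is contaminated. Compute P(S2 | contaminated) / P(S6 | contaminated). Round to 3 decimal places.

Prior × likelihood for each hypothesis:
  S2: 0.33 × 0.105 = 0.03465
  S6: 0.2 × 0.196 = 0.0392
  S1: 0.32 × 0.035 = 0.0112
  S4: 0.15 × 0.01 = 0.0015
Total = 0.08655.
The ratio is 0.03465 / 0.0392 (the normalizer cancels) = 0.884.

0.884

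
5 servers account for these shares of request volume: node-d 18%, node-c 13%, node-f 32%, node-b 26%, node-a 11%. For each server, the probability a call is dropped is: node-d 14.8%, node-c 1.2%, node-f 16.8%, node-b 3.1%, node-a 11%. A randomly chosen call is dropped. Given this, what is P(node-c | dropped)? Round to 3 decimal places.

0.015

Prior × likelihood for each hypothesis:
  node-d: 0.18 × 0.148 = 0.02664
  node-c: 0.13 × 0.012 = 0.00156
  node-f: 0.32 × 0.168 = 0.05376
  node-b: 0.26 × 0.031 = 0.00806
  node-a: 0.11 × 0.11 = 0.0121
Total = 0.10212.
P(node-c | evidence) = 0.00156 / 0.10212 ≈ 0.015.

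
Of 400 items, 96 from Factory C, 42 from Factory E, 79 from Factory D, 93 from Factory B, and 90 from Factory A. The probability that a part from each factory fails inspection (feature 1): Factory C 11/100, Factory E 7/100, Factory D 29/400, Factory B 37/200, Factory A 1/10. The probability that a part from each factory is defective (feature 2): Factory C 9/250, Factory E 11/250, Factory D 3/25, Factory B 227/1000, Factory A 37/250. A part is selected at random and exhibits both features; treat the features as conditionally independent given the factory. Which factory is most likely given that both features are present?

Prior × likelihood for each hypothesis:
  Factory C: 0.24 × 0.11 × 0.036 = 0.0009504
  Factory E: 0.105 × 0.07 × 0.044 = 0.0003234
  Factory D: 0.1975 × 0.0725 × 0.12 = 0.00171825
  Factory B: 0.2325 × 0.185 × 0.227 = 0.0097638375
  Factory A: 0.225 × 0.1 × 0.148 = 0.00333
Normalizing constant = 0.0160858875.
Largest term belongs to Factory B, so Factory B is most probable.

Factory B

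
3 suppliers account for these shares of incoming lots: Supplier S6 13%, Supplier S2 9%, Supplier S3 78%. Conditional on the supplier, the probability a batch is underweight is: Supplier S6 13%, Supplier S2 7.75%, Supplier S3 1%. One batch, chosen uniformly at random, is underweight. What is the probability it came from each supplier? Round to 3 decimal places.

Supplier S6 0.534, Supplier S2 0.220, Supplier S3 0.246

By Bayes' rule, posterior ∝ prior × likelihood:
  Supplier S6: 0.13 × 0.13 = 0.0169
  Supplier S2: 0.09 × 0.0775 = 0.006975
  Supplier S3: 0.78 × 0.01 = 0.0078
Total = 0.031675.
P(Supplier S6 | underweight) = 0.0169/0.031675 ≈ 0.534
P(Supplier S2 | underweight) = 0.006975/0.031675 ≈ 0.220
P(Supplier S3 | underweight) = 0.0078/0.031675 ≈ 0.246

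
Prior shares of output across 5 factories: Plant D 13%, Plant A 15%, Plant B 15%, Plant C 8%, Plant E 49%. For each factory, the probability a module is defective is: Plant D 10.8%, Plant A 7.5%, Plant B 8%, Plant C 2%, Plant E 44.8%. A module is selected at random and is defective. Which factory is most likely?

Unnormalized posteriors (prior × likelihood):
  Plant D: 0.13 × 0.108 = 0.01404
  Plant A: 0.15 × 0.075 = 0.01125
  Plant B: 0.15 × 0.08 = 0.012
  Plant C: 0.08 × 0.02 = 0.0016
  Plant E: 0.49 × 0.448 = 0.21952
Total = 0.25841.
Largest term belongs to Plant E, so Plant E is most probable.

Plant E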